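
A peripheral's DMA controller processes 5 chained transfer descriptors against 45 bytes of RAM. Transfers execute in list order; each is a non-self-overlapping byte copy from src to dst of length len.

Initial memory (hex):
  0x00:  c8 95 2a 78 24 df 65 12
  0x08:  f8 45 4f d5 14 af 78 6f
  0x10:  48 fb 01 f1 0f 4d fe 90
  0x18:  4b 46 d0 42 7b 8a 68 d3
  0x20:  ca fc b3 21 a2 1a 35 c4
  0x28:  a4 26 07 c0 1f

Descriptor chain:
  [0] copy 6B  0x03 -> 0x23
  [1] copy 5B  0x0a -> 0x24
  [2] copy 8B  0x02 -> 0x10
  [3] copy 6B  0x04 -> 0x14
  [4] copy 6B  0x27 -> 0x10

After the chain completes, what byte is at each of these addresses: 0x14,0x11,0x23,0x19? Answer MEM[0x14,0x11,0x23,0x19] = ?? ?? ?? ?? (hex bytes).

D0: mem[0x23..0x28] <- [78 24 df 65 12 f8]
D1: mem[0x24..0x28] <- [4f d5 14 af 78]
D2: mem[0x10..0x17] <- [2a 78 24 df 65 12 f8 45]
D3: mem[0x14..0x19] <- [24 df 65 12 f8 45]
D4: mem[0x10..0x15] <- [af 78 26 07 c0 1f]
query mem[0x14]=0xc0, mem[0x11]=0x78, mem[0x23]=0x78, mem[0x19]=0x45

MEM[0x14,0x11,0x23,0x19] = c0 78 78 45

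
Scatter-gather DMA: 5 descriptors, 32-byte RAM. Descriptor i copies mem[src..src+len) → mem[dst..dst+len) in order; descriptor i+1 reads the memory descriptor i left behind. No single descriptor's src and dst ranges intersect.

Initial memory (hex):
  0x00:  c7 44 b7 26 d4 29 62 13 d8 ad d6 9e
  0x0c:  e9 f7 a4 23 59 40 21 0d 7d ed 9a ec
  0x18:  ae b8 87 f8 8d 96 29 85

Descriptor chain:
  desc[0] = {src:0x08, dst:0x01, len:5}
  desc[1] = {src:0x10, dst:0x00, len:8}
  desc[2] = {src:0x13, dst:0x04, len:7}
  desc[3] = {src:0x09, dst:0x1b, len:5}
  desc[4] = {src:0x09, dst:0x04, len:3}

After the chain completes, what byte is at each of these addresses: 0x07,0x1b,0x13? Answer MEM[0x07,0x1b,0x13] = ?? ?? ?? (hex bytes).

MEM[0x07,0x1b,0x13] = 9a ae 0d

[0] 0x08->0x01 len=5 : d8 ad d6 9e e9
[1] 0x10->0x00 len=8 : 59 40 21 0d 7d ed 9a ec
[2] 0x13->0x04 len=7 : 0d 7d ed 9a ec ae b8
[3] 0x09->0x1b len=5 : ae b8 9e e9 f7
[4] 0x09->0x04 len=3 : ae b8 9e
query mem[0x07]=0x9a, mem[0x1b]=0xae, mem[0x13]=0x0d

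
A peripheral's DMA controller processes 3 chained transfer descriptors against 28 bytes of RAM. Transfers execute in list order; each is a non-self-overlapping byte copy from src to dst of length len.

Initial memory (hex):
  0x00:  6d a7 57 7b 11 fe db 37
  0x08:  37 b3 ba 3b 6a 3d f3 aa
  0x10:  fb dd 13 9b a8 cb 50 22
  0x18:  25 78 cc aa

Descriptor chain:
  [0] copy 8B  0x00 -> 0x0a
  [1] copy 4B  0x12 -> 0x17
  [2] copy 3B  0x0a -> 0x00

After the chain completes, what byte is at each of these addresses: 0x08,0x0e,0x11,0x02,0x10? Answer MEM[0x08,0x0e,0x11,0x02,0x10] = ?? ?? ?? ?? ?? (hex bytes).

MEM[0x08,0x0e,0x11,0x02,0x10] = 37 11 37 57 db

#0 dst[0x0a+8] := {0x6d,0xa7,0x57,0x7b,0x11,0xfe,0xdb,0x37}
#1 dst[0x17+4] := {0x13,0x9b,0xa8,0xcb}
#2 dst[0x00+3] := {0x6d,0xa7,0x57}
query mem[0x08]=0x37, mem[0x0e]=0x11, mem[0x11]=0x37, mem[0x02]=0x57, mem[0x10]=0xdb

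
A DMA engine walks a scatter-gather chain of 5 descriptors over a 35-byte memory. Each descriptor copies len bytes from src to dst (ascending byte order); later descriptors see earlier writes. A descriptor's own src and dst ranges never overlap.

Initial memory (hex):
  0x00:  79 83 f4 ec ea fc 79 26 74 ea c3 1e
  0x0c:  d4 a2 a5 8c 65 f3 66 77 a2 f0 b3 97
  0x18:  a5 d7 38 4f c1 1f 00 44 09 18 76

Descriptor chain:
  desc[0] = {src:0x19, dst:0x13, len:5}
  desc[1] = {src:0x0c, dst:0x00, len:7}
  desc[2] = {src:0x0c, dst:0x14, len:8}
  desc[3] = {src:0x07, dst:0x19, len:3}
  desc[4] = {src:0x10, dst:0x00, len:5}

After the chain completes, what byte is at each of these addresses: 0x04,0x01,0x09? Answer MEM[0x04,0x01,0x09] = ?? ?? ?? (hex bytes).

[0] 0x19->0x13 len=5 : d7 38 4f c1 1f
[1] 0x0c->0x00 len=7 : d4 a2 a5 8c 65 f3 66
[2] 0x0c->0x14 len=8 : d4 a2 a5 8c 65 f3 66 d7
[3] 0x07->0x19 len=3 : 26 74 ea
[4] 0x10->0x00 len=5 : 65 f3 66 d7 d4
query mem[0x04]=0xd4, mem[0x01]=0xf3, mem[0x09]=0xea

MEM[0x04,0x01,0x09] = d4 f3 ea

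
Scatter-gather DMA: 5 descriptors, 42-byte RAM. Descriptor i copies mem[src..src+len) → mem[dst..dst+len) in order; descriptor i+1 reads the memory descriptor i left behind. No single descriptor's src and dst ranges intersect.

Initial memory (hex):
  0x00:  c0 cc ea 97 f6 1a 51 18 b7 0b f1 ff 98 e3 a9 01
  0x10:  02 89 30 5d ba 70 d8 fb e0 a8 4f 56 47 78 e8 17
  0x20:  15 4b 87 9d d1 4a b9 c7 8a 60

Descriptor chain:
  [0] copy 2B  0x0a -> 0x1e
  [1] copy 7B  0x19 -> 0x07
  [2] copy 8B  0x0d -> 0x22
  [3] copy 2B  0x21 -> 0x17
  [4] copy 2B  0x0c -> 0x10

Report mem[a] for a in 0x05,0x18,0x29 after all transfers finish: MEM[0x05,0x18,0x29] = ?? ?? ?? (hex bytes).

MEM[0x05,0x18,0x29] = 1a ff ba

  after D0: wrote 2B at 0x1e = f1ff
  after D1: wrote 7B at 0x07 = a84f564778f1ff
  after D2: wrote 8B at 0x22 = ffa9010289305dba
  after D3: wrote 2B at 0x17 = 4bff
  after D4: wrote 2B at 0x10 = f1ff
query mem[0x05]=0x1a, mem[0x18]=0xff, mem[0x29]=0xba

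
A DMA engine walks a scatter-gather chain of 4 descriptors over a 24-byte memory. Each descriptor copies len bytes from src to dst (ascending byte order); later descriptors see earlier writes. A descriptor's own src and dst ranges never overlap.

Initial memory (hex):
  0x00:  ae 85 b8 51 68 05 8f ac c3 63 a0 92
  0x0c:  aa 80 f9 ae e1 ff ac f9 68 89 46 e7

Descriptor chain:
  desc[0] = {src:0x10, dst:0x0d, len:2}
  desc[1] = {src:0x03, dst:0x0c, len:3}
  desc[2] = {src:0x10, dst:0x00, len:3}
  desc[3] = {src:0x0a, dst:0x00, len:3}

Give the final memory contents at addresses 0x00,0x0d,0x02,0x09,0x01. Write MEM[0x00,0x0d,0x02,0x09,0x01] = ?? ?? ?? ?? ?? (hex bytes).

D0: mem[0x0d..0x0e] <- [e1 ff]
D1: mem[0x0c..0x0e] <- [51 68 05]
D2: mem[0x00..0x02] <- [e1 ff ac]
D3: mem[0x00..0x02] <- [a0 92 51]
query mem[0x00]=0xa0, mem[0x0d]=0x68, mem[0x02]=0x51, mem[0x09]=0x63, mem[0x01]=0x92

MEM[0x00,0x0d,0x02,0x09,0x01] = a0 68 51 63 92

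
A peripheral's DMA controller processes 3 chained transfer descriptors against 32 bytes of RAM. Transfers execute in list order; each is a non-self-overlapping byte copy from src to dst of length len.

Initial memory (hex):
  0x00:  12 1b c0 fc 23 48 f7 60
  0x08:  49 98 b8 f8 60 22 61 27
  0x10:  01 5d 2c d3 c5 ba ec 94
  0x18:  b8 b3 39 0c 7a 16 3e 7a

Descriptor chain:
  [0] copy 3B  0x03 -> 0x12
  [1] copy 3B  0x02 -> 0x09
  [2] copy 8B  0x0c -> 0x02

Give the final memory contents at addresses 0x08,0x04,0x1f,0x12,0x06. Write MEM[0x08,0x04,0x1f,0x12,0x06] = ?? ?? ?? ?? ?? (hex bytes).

MEM[0x08,0x04,0x1f,0x12,0x06] = fc 61 7a fc 01

[0] 0x03->0x12 len=3 : fc 23 48
[1] 0x02->0x09 len=3 : c0 fc 23
[2] 0x0c->0x02 len=8 : 60 22 61 27 01 5d fc 23
query mem[0x08]=0xfc, mem[0x04]=0x61, mem[0x1f]=0x7a, mem[0x12]=0xfc, mem[0x06]=0x01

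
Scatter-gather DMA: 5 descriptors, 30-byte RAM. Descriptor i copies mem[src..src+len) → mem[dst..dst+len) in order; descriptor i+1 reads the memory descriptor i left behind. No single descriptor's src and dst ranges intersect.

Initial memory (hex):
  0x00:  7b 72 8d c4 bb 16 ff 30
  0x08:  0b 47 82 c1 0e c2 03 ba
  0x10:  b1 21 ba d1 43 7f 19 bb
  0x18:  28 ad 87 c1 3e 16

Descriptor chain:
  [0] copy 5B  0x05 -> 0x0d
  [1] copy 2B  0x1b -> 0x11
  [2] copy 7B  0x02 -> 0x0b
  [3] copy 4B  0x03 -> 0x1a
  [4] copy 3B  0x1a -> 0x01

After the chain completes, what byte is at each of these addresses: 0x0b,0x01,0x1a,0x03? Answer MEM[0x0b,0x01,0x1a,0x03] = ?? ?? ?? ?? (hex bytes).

D0: mem[0x0d..0x11] <- [16 ff 30 0b 47]
D1: mem[0x11..0x12] <- [c1 3e]
D2: mem[0x0b..0x11] <- [8d c4 bb 16 ff 30 0b]
D3: mem[0x1a..0x1d] <- [c4 bb 16 ff]
D4: mem[0x01..0x03] <- [c4 bb 16]
query mem[0x0b]=0x8d, mem[0x01]=0xc4, mem[0x1a]=0xc4, mem[0x03]=0x16

MEM[0x0b,0x01,0x1a,0x03] = 8d c4 c4 16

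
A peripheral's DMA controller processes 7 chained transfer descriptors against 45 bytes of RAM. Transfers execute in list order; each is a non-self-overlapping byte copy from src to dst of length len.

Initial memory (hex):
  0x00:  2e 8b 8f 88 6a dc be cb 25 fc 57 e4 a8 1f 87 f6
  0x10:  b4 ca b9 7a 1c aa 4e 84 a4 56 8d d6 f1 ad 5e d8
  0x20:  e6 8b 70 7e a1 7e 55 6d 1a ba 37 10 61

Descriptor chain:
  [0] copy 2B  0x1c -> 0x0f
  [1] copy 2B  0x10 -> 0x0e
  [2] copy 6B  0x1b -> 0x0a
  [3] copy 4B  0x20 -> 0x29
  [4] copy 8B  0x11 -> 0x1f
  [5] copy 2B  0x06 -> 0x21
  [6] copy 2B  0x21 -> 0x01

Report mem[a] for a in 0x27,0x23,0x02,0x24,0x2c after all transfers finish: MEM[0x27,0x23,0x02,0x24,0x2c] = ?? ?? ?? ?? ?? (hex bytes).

  after D0: wrote 2B at 0x0f = f1ad
  after D1: wrote 2B at 0x0e = adca
  after D2: wrote 6B at 0x0a = d6f1ad5ed8e6
  after D3: wrote 4B at 0x29 = e68b707e
  after D4: wrote 8B at 0x1f = cab97a1caa4e84a4
  after D5: wrote 2B at 0x21 = becb
  after D6: wrote 2B at 0x01 = becb
query mem[0x27]=0x6d, mem[0x23]=0xaa, mem[0x02]=0xcb, mem[0x24]=0x4e, mem[0x2c]=0x7e

MEM[0x27,0x23,0x02,0x24,0x2c] = 6d aa cb 4e 7e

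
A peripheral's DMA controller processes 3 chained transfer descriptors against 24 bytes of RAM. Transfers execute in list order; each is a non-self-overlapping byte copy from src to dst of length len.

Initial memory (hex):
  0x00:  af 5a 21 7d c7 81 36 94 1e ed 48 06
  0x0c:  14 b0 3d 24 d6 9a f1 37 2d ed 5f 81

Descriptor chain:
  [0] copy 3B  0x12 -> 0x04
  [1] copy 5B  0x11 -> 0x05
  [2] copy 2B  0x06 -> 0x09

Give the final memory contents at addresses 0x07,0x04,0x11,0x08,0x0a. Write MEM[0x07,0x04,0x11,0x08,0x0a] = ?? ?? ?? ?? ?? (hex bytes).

  after D0: wrote 3B at 0x04 = f1372d
  after D1: wrote 5B at 0x05 = 9af1372ded
  after D2: wrote 2B at 0x09 = f137
query mem[0x07]=0x37, mem[0x04]=0xf1, mem[0x11]=0x9a, mem[0x08]=0x2d, mem[0x0a]=0x37

MEM[0x07,0x04,0x11,0x08,0x0a] = 37 f1 9a 2d 37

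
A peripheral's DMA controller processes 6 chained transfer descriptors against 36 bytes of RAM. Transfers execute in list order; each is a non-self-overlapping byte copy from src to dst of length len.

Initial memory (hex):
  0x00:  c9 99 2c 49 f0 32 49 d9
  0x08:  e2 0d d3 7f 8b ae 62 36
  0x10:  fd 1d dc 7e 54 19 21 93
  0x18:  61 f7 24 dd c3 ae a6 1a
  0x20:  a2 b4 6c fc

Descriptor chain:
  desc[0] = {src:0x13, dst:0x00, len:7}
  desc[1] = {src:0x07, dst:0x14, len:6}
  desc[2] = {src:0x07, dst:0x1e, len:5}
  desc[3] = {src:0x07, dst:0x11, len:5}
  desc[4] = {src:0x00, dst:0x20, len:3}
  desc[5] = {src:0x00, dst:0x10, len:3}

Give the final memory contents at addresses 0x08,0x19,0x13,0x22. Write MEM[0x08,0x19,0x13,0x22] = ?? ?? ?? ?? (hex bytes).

[0] 0x13->0x00 len=7 : 7e 54 19 21 93 61 f7
[1] 0x07->0x14 len=6 : d9 e2 0d d3 7f 8b
[2] 0x07->0x1e len=5 : d9 e2 0d d3 7f
[3] 0x07->0x11 len=5 : d9 e2 0d d3 7f
[4] 0x00->0x20 len=3 : 7e 54 19
[5] 0x00->0x10 len=3 : 7e 54 19
query mem[0x08]=0xe2, mem[0x19]=0x8b, mem[0x13]=0x0d, mem[0x22]=0x19

MEM[0x08,0x19,0x13,0x22] = e2 8b 0d 19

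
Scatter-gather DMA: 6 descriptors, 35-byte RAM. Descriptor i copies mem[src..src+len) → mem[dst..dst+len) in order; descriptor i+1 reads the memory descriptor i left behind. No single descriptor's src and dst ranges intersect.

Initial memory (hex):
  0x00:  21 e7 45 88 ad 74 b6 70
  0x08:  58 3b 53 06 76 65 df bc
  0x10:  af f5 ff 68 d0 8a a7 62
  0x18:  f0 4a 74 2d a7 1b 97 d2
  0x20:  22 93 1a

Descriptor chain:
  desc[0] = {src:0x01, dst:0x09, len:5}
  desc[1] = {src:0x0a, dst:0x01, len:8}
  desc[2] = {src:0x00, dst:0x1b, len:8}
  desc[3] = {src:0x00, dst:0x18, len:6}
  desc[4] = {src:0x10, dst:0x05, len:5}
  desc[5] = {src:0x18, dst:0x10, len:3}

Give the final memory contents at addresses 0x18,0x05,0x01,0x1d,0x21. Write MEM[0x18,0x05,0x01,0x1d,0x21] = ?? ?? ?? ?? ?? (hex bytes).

#0 dst[0x09+5] := {0xe7,0x45,0x88,0xad,0x74}
#1 dst[0x01+8] := {0x45,0x88,0xad,0x74,0xdf,0xbc,0xaf,0xf5}
#2 dst[0x1b+8] := {0x21,0x45,0x88,0xad,0x74,0xdf,0xbc,0xaf}
#3 dst[0x18+6] := {0x21,0x45,0x88,0xad,0x74,0xdf}
#4 dst[0x05+5] := {0xaf,0xf5,0xff,0x68,0xd0}
#5 dst[0x10+3] := {0x21,0x45,0x88}
query mem[0x18]=0x21, mem[0x05]=0xaf, mem[0x01]=0x45, mem[0x1d]=0xdf, mem[0x21]=0xbc

MEM[0x18,0x05,0x01,0x1d,0x21] = 21 af 45 df bc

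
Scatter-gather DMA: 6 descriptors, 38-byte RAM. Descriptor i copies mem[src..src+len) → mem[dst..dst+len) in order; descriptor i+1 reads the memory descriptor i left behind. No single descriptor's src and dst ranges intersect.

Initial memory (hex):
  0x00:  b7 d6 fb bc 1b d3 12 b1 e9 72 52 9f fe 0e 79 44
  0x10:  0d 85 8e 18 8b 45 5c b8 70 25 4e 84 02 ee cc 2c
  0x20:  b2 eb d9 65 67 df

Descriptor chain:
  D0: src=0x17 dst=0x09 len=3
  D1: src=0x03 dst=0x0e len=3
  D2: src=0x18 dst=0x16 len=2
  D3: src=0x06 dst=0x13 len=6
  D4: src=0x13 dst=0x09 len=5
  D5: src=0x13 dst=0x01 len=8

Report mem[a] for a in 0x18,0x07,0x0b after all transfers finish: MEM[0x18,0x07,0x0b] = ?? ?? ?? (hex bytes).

D0: mem[0x09..0x0b] <- [b8 70 25]
D1: mem[0x0e..0x10] <- [bc 1b d3]
D2: mem[0x16..0x17] <- [70 25]
D3: mem[0x13..0x18] <- [12 b1 e9 b8 70 25]
D4: mem[0x09..0x0d] <- [12 b1 e9 b8 70]
D5: mem[0x01..0x08] <- [12 b1 e9 b8 70 25 25 4e]
query mem[0x18]=0x25, mem[0x07]=0x25, mem[0x0b]=0xe9

MEM[0x18,0x07,0x0b] = 25 25 e9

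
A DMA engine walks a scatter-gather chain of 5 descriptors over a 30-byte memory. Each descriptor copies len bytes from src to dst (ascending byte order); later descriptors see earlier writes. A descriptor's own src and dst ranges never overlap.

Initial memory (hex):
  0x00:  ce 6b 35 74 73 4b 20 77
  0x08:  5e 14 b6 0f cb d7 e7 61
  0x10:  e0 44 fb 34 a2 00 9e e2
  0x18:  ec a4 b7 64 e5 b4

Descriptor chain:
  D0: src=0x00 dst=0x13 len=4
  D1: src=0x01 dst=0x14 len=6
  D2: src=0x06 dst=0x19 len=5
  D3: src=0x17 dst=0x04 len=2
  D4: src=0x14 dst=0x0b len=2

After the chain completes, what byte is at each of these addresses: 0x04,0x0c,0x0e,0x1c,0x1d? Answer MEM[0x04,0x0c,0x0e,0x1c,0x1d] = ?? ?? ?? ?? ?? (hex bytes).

[0] 0x00->0x13 len=4 : ce 6b 35 74
[1] 0x01->0x14 len=6 : 6b 35 74 73 4b 20
[2] 0x06->0x19 len=5 : 20 77 5e 14 b6
[3] 0x17->0x04 len=2 : 73 4b
[4] 0x14->0x0b len=2 : 6b 35
query mem[0x04]=0x73, mem[0x0c]=0x35, mem[0x0e]=0xe7, mem[0x1c]=0x14, mem[0x1d]=0xb6

MEM[0x04,0x0c,0x0e,0x1c,0x1d] = 73 35 e7 14 b6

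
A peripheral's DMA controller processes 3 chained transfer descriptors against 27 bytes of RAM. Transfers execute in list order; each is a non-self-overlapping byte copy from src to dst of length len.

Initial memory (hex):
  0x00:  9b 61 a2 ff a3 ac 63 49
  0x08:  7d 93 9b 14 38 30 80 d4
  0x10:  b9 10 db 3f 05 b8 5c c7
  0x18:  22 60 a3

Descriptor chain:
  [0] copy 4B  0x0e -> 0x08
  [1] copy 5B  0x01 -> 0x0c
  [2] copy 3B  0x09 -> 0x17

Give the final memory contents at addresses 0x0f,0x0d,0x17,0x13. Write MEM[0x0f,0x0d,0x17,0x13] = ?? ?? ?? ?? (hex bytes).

MEM[0x0f,0x0d,0x17,0x13] = a3 a2 d4 3f

#0 dst[0x08+4] := {0x80,0xd4,0xb9,0x10}
#1 dst[0x0c+5] := {0x61,0xa2,0xff,0xa3,0xac}
#2 dst[0x17+3] := {0xd4,0xb9,0x10}
query mem[0x0f]=0xa3, mem[0x0d]=0xa2, mem[0x17]=0xd4, mem[0x13]=0x3f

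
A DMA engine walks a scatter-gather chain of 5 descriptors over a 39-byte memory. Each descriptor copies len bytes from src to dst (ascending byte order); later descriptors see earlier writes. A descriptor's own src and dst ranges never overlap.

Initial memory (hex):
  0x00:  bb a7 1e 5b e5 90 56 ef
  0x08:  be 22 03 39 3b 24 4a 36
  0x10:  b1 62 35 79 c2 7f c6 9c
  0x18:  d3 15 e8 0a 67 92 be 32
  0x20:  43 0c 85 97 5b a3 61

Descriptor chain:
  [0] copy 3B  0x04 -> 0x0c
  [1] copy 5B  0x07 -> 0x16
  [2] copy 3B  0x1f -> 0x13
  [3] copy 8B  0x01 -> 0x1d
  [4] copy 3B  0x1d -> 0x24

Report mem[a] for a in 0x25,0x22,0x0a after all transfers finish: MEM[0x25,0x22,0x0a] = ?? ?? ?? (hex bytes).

MEM[0x25,0x22,0x0a] = 1e 56 03

D0: mem[0x0c..0x0e] <- [e5 90 56]
D1: mem[0x16..0x1a] <- [ef be 22 03 39]
D2: mem[0x13..0x15] <- [32 43 0c]
D3: mem[0x1d..0x24] <- [a7 1e 5b e5 90 56 ef be]
D4: mem[0x24..0x26] <- [a7 1e 5b]
query mem[0x25]=0x1e, mem[0x22]=0x56, mem[0x0a]=0x03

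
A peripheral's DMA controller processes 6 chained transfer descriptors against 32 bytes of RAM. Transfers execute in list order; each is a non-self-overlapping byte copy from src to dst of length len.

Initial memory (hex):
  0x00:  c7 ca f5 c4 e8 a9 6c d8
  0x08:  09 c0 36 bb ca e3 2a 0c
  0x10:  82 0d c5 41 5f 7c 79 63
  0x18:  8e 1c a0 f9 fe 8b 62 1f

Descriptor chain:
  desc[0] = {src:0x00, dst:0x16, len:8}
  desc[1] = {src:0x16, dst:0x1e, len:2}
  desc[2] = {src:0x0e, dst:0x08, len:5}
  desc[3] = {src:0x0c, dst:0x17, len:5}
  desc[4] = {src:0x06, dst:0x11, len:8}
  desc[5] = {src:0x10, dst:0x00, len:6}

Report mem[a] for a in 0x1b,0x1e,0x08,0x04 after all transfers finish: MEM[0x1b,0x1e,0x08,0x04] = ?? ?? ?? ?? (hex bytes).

  after D0: wrote 8B at 0x16 = c7caf5c4e8a96cd8
  after D1: wrote 2B at 0x1e = c7ca
  after D2: wrote 5B at 0x08 = 2a0c820dc5
  after D3: wrote 5B at 0x17 = c5e32a0c82
  after D4: wrote 8B at 0x11 = 6cd82a0c820dc5e3
  after D5: wrote 6B at 0x00 = 826cd82a0c82
query mem[0x1b]=0x82, mem[0x1e]=0xc7, mem[0x08]=0x2a, mem[0x04]=0x0c

MEM[0x1b,0x1e,0x08,0x04] = 82 c7 2a 0c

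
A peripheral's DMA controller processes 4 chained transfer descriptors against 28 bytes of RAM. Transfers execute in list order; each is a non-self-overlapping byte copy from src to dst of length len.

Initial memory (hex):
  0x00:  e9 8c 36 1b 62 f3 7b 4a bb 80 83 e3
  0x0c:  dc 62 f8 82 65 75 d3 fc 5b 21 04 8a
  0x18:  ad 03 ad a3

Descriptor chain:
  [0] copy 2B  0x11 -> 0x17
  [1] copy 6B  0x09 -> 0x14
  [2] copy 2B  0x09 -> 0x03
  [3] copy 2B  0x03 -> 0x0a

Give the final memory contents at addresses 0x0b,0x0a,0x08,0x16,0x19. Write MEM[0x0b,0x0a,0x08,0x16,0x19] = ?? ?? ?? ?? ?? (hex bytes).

MEM[0x0b,0x0a,0x08,0x16,0x19] = 83 80 bb e3 f8

  after D0: wrote 2B at 0x17 = 75d3
  after D1: wrote 6B at 0x14 = 8083e3dc62f8
  after D2: wrote 2B at 0x03 = 8083
  after D3: wrote 2B at 0x0a = 8083
query mem[0x0b]=0x83, mem[0x0a]=0x80, mem[0x08]=0xbb, mem[0x16]=0xe3, mem[0x19]=0xf8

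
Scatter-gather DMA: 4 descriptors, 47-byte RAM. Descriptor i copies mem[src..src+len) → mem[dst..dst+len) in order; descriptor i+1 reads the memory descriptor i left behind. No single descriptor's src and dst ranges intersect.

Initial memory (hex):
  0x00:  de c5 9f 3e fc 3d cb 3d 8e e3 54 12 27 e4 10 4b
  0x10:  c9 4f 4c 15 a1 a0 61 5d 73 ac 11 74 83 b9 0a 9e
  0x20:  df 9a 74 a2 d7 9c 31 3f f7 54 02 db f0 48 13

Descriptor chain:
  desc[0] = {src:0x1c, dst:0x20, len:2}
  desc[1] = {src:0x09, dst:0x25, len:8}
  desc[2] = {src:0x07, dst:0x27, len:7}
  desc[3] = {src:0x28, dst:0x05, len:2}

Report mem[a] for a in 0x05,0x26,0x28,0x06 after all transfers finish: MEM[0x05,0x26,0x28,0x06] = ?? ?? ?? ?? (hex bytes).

MEM[0x05,0x26,0x28,0x06] = 8e 54 8e e3

[0] 0x1c->0x20 len=2 : 83 b9
[1] 0x09->0x25 len=8 : e3 54 12 27 e4 10 4b c9
[2] 0x07->0x27 len=7 : 3d 8e e3 54 12 27 e4
[3] 0x28->0x05 len=2 : 8e e3
query mem[0x05]=0x8e, mem[0x26]=0x54, mem[0x28]=0x8e, mem[0x06]=0xe3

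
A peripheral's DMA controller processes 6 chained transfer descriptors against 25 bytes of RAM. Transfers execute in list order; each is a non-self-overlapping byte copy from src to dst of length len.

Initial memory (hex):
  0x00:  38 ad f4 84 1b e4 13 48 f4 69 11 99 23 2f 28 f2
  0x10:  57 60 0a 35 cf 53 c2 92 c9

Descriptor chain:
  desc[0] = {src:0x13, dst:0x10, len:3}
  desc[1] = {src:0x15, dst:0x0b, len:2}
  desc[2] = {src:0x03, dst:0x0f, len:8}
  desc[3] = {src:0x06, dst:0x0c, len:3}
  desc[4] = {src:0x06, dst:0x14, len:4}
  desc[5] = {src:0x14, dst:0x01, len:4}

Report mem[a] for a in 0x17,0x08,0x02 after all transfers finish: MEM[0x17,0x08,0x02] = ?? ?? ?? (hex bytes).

D0: mem[0x10..0x12] <- [35 cf 53]
D1: mem[0x0b..0x0c] <- [53 c2]
D2: mem[0x0f..0x16] <- [84 1b e4 13 48 f4 69 11]
D3: mem[0x0c..0x0e] <- [13 48 f4]
D4: mem[0x14..0x17] <- [13 48 f4 69]
D5: mem[0x01..0x04] <- [13 48 f4 69]
query mem[0x17]=0x69, mem[0x08]=0xf4, mem[0x02]=0x48

MEM[0x17,0x08,0x02] = 69 f4 48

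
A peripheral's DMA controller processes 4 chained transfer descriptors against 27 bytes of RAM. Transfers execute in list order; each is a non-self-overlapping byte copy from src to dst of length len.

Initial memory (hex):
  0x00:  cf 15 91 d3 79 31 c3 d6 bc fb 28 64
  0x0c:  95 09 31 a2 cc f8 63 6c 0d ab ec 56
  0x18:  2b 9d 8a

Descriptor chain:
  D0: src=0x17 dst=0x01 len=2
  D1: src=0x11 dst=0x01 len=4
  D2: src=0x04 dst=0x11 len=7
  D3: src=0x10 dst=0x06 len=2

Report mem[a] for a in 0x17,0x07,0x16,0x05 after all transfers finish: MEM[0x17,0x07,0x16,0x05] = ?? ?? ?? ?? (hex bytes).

#0 dst[0x01+2] := {0x56,0x2b}
#1 dst[0x01+4] := {0xf8,0x63,0x6c,0x0d}
#2 dst[0x11+7] := {0x0d,0x31,0xc3,0xd6,0xbc,0xfb,0x28}
#3 dst[0x06+2] := {0xcc,0x0d}
query mem[0x17]=0x28, mem[0x07]=0x0d, mem[0x16]=0xfb, mem[0x05]=0x31

MEM[0x17,0x07,0x16,0x05] = 28 0d fb 31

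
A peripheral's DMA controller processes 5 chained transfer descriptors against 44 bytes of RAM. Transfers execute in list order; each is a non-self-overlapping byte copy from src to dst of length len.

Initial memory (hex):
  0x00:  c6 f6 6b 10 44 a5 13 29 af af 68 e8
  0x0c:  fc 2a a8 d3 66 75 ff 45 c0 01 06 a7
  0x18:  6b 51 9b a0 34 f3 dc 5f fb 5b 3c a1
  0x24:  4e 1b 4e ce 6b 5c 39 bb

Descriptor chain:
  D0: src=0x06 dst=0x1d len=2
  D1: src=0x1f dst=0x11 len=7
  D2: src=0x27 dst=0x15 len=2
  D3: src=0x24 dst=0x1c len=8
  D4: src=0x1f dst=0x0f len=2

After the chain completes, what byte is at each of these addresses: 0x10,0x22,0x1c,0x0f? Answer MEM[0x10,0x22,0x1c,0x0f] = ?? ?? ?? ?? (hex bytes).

D0: mem[0x1d..0x1e] <- [13 29]
D1: mem[0x11..0x17] <- [5f fb 5b 3c a1 4e 1b]
D2: mem[0x15..0x16] <- [ce 6b]
D3: mem[0x1c..0x23] <- [4e 1b 4e ce 6b 5c 39 bb]
D4: mem[0x0f..0x10] <- [ce 6b]
query mem[0x10]=0x6b, mem[0x22]=0x39, mem[0x1c]=0x4e, mem[0x0f]=0xce

MEM[0x10,0x22,0x1c,0x0f] = 6b 39 4e ce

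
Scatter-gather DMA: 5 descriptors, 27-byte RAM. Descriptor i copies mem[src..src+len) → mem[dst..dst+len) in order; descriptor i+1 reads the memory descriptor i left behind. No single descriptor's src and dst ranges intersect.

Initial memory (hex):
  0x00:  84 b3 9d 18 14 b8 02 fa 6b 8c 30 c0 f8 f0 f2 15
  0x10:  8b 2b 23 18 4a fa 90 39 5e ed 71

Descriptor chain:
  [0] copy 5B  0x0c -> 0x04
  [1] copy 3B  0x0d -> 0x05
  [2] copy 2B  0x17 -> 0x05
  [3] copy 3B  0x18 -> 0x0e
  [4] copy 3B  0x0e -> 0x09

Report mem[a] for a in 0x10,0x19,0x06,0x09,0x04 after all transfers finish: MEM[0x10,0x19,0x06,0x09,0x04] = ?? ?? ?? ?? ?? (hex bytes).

MEM[0x10,0x19,0x06,0x09,0x04] = 71 ed 5e 5e f8

#0 dst[0x04+5] := {0xf8,0xf0,0xf2,0x15,0x8b}
#1 dst[0x05+3] := {0xf0,0xf2,0x15}
#2 dst[0x05+2] := {0x39,0x5e}
#3 dst[0x0e+3] := {0x5e,0xed,0x71}
#4 dst[0x09+3] := {0x5e,0xed,0x71}
query mem[0x10]=0x71, mem[0x19]=0xed, mem[0x06]=0x5e, mem[0x09]=0x5e, mem[0x04]=0xf8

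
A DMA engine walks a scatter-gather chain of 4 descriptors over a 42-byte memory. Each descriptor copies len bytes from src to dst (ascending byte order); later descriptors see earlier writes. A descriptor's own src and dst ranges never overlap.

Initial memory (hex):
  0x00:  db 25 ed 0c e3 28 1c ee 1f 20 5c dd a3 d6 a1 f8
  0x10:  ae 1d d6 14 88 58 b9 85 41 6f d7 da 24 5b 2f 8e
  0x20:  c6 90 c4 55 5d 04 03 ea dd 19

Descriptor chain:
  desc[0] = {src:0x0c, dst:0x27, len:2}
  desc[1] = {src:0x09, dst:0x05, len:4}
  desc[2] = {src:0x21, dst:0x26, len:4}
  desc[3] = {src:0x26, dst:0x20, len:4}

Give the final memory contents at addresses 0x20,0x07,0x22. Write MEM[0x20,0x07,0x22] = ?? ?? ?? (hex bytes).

  after D0: wrote 2B at 0x27 = a3d6
  after D1: wrote 4B at 0x05 = 205cdda3
  after D2: wrote 4B at 0x26 = 90c4555d
  after D3: wrote 4B at 0x20 = 90c4555d
query mem[0x20]=0x90, mem[0x07]=0xdd, mem[0x22]=0x55

MEM[0x20,0x07,0x22] = 90 dd 55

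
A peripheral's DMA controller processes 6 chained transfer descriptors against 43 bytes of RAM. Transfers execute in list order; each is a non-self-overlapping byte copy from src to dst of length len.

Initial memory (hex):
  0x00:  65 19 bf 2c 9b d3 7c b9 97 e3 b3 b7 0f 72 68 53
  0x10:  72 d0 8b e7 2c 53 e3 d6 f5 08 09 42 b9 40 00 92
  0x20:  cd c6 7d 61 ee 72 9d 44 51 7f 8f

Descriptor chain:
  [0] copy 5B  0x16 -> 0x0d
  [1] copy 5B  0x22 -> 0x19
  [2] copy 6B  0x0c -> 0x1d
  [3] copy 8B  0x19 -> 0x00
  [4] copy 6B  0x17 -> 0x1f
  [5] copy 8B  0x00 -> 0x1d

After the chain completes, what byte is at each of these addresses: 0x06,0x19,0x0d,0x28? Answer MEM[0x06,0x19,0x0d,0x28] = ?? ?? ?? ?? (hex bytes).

MEM[0x06,0x19,0x0d,0x28] = d6 7d e3 51

  after D0: wrote 5B at 0x0d = e3d6f50809
  after D1: wrote 5B at 0x19 = 7d61ee729d
  after D2: wrote 6B at 0x1d = 0fe3d6f50809
  after D3: wrote 8B at 0x00 = 7d61ee720fe3d6f5
  after D4: wrote 6B at 0x1f = d6f57d61ee72
  after D5: wrote 8B at 0x1d = 7d61ee720fe3d6f5
query mem[0x06]=0xd6, mem[0x19]=0x7d, mem[0x0d]=0xe3, mem[0x28]=0x51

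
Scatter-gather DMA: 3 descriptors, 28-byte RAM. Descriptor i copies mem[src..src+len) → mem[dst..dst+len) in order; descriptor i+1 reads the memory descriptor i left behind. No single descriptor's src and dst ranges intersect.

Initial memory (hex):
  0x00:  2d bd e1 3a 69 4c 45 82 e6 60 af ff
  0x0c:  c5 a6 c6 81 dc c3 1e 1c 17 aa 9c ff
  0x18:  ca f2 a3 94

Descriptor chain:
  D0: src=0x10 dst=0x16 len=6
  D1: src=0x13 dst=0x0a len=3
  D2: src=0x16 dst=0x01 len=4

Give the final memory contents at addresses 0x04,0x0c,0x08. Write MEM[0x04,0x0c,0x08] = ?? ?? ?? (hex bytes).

D0: mem[0x16..0x1b] <- [dc c3 1e 1c 17 aa]
D1: mem[0x0a..0x0c] <- [1c 17 aa]
D2: mem[0x01..0x04] <- [dc c3 1e 1c]
query mem[0x04]=0x1c, mem[0x0c]=0xaa, mem[0x08]=0xe6

MEM[0x04,0x0c,0x08] = 1c aa e6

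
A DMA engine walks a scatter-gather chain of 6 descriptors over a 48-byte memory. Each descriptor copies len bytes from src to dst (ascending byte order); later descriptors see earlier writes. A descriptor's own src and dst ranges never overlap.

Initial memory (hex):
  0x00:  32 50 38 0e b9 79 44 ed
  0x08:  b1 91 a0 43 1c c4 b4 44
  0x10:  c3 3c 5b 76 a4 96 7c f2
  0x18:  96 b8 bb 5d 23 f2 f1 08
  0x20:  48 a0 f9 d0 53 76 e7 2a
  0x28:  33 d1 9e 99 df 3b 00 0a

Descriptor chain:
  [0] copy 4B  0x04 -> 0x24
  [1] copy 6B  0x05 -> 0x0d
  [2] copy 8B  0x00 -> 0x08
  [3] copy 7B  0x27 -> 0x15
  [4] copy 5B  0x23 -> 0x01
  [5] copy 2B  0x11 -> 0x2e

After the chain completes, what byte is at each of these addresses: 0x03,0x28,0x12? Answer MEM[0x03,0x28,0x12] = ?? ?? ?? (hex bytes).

[0] 0x04->0x24 len=4 : b9 79 44 ed
[1] 0x05->0x0d len=6 : 79 44 ed b1 91 a0
[2] 0x00->0x08 len=8 : 32 50 38 0e b9 79 44 ed
[3] 0x27->0x15 len=7 : ed 33 d1 9e 99 df 3b
[4] 0x23->0x01 len=5 : d0 b9 79 44 ed
[5] 0x11->0x2e len=2 : 91 a0
query mem[0x03]=0x79, mem[0x28]=0x33, mem[0x12]=0xa0

MEM[0x03,0x28,0x12] = 79 33 a0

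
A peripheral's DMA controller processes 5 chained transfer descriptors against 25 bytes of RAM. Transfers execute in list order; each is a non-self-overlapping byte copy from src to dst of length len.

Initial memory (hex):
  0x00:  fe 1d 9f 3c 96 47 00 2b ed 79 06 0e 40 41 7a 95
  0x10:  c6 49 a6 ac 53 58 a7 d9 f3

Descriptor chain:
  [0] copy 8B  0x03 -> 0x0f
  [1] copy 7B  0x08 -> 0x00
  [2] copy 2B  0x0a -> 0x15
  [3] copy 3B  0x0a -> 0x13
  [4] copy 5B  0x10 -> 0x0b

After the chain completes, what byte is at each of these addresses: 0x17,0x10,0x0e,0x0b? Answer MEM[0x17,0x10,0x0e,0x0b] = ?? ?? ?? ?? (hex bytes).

MEM[0x17,0x10,0x0e,0x0b] = d9 96 06 96

#0 dst[0x0f+8] := {0x3c,0x96,0x47,0x00,0x2b,0xed,0x79,0x06}
#1 dst[0x00+7] := {0xed,0x79,0x06,0x0e,0x40,0x41,0x7a}
#2 dst[0x15+2] := {0x06,0x0e}
#3 dst[0x13+3] := {0x06,0x0e,0x40}
#4 dst[0x0b+5] := {0x96,0x47,0x00,0x06,0x0e}
query mem[0x17]=0xd9, mem[0x10]=0x96, mem[0x0e]=0x06, mem[0x0b]=0x96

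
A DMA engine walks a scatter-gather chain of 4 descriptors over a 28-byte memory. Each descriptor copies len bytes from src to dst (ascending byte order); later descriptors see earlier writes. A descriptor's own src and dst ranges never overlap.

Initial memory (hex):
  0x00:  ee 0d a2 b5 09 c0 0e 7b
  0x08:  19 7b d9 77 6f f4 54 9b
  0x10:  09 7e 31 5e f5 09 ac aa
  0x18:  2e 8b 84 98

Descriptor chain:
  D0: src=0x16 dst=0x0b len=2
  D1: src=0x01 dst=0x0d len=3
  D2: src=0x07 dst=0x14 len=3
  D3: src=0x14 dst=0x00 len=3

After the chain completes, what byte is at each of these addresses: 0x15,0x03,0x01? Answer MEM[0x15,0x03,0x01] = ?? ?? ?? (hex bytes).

MEM[0x15,0x03,0x01] = 19 b5 19

#0 dst[0x0b+2] := {0xac,0xaa}
#1 dst[0x0d+3] := {0x0d,0xa2,0xb5}
#2 dst[0x14+3] := {0x7b,0x19,0x7b}
#3 dst[0x00+3] := {0x7b,0x19,0x7b}
query mem[0x15]=0x19, mem[0x03]=0xb5, mem[0x01]=0x19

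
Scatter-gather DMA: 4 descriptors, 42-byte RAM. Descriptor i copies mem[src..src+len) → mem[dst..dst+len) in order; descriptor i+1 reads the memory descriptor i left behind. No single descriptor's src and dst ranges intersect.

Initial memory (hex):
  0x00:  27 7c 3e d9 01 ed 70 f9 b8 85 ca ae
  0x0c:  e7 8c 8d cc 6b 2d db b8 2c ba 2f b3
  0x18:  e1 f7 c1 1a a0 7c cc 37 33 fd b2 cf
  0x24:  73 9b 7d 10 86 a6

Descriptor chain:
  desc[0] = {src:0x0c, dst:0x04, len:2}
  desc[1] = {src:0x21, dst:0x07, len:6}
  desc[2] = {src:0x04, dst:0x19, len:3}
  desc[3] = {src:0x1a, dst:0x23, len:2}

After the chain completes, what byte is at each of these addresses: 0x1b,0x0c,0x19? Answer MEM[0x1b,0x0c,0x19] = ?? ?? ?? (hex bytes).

D0: mem[0x04..0x05] <- [e7 8c]
D1: mem[0x07..0x0c] <- [fd b2 cf 73 9b 7d]
D2: mem[0x19..0x1b] <- [e7 8c 70]
D3: mem[0x23..0x24] <- [8c 70]
query mem[0x1b]=0x70, mem[0x0c]=0x7d, mem[0x19]=0xe7

MEM[0x1b,0x0c,0x19] = 70 7d e7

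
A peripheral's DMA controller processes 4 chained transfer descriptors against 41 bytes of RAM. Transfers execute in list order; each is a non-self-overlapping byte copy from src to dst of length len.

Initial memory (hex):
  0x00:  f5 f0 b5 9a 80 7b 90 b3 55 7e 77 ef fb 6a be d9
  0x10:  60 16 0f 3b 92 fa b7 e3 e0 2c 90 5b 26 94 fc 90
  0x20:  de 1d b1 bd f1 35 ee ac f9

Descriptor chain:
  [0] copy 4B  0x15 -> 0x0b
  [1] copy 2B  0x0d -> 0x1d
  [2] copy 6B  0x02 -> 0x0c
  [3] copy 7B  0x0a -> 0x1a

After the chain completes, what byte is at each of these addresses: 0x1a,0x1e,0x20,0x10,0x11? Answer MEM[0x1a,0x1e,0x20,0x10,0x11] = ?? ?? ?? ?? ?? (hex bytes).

[0] 0x15->0x0b len=4 : fa b7 e3 e0
[1] 0x0d->0x1d len=2 : e3 e0
[2] 0x02->0x0c len=6 : b5 9a 80 7b 90 b3
[3] 0x0a->0x1a len=7 : 77 fa b5 9a 80 7b 90
query mem[0x1a]=0x77, mem[0x1e]=0x80, mem[0x20]=0x90, mem[0x10]=0x90, mem[0x11]=0xb3

MEM[0x1a,0x1e,0x20,0x10,0x11] = 77 80 90 90 b3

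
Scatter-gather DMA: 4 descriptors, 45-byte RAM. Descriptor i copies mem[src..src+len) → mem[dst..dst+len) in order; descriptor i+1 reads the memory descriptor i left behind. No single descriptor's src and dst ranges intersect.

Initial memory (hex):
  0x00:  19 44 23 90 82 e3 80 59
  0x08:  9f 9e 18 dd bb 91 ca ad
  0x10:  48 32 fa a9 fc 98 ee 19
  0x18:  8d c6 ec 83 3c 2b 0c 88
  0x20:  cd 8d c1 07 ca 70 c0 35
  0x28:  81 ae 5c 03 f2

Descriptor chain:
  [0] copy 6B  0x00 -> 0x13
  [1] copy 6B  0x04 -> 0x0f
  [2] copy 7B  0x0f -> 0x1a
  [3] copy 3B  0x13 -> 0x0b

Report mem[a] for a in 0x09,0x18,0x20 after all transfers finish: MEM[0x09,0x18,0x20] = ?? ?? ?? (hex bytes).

D0: mem[0x13..0x18] <- [19 44 23 90 82 e3]
D1: mem[0x0f..0x14] <- [82 e3 80 59 9f 9e]
D2: mem[0x1a..0x20] <- [82 e3 80 59 9f 9e 23]
D3: mem[0x0b..0x0d] <- [9f 9e 23]
query mem[0x09]=0x9e, mem[0x18]=0xe3, mem[0x20]=0x23

MEM[0x09,0x18,0x20] = 9e e3 23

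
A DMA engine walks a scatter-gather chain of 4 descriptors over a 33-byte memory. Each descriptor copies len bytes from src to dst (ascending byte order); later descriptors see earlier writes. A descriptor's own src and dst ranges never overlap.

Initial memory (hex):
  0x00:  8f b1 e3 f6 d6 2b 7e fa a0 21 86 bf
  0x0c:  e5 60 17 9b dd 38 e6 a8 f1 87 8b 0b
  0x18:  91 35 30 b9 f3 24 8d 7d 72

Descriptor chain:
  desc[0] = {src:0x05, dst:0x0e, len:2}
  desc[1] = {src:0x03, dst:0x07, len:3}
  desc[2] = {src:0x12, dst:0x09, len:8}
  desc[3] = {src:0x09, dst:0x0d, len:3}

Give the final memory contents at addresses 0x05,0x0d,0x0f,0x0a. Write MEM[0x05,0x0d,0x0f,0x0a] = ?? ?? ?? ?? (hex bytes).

  after D0: wrote 2B at 0x0e = 2b7e
  after D1: wrote 3B at 0x07 = f6d62b
  after D2: wrote 8B at 0x09 = e6a8f1878b0b9135
  after D3: wrote 3B at 0x0d = e6a8f1
query mem[0x05]=0x2b, mem[0x0d]=0xe6, mem[0x0f]=0xf1, mem[0x0a]=0xa8

MEM[0x05,0x0d,0x0f,0x0a] = 2b e6 f1 a8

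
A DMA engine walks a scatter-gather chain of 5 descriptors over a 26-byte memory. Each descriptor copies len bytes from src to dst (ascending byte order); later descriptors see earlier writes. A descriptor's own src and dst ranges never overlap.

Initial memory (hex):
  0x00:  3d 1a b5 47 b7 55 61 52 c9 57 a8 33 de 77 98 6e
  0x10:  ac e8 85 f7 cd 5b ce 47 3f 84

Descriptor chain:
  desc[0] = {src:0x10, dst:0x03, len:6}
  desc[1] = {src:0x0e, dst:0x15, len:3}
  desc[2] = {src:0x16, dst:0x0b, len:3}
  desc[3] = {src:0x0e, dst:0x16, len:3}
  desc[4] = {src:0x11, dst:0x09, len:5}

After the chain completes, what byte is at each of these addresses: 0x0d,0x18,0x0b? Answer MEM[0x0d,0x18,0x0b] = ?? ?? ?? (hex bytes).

MEM[0x0d,0x18,0x0b] = 98 ac f7

D0: mem[0x03..0x08] <- [ac e8 85 f7 cd 5b]
D1: mem[0x15..0x17] <- [98 6e ac]
D2: mem[0x0b..0x0d] <- [6e ac 3f]
D3: mem[0x16..0x18] <- [98 6e ac]
D4: mem[0x09..0x0d] <- [e8 85 f7 cd 98]
query mem[0x0d]=0x98, mem[0x18]=0xac, mem[0x0b]=0xf7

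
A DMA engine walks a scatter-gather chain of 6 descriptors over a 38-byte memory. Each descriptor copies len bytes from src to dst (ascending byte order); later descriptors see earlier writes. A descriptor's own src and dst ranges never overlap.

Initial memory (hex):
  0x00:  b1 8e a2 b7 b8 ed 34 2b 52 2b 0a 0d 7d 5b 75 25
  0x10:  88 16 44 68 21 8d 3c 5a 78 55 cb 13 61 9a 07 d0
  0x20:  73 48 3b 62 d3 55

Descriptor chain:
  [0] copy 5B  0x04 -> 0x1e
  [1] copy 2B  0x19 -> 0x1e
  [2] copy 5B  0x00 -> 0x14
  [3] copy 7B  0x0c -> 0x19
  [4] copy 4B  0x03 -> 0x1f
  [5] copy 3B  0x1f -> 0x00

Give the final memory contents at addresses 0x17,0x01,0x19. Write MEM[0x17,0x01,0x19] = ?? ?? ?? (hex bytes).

D0: mem[0x1e..0x22] <- [b8 ed 34 2b 52]
D1: mem[0x1e..0x1f] <- [55 cb]
D2: mem[0x14..0x18] <- [b1 8e a2 b7 b8]
D3: mem[0x19..0x1f] <- [7d 5b 75 25 88 16 44]
D4: mem[0x1f..0x22] <- [b7 b8 ed 34]
D5: mem[0x00..0x02] <- [b7 b8 ed]
query mem[0x17]=0xb7, mem[0x01]=0xb8, mem[0x19]=0x7d

MEM[0x17,0x01,0x19] = b7 b8 7d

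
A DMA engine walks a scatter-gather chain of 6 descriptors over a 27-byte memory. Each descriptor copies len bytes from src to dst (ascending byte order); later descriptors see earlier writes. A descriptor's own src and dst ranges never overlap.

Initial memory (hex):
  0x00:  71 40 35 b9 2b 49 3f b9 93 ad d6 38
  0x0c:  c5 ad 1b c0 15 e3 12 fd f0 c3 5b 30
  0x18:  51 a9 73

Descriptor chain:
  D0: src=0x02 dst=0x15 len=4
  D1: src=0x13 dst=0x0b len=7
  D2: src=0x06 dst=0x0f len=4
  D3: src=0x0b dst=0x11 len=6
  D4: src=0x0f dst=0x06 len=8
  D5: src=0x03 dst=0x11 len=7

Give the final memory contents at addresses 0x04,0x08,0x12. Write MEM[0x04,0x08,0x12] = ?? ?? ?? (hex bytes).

MEM[0x04,0x08,0x12] = 2b fd 2b

[0] 0x02->0x15 len=4 : 35 b9 2b 49
[1] 0x13->0x0b len=7 : fd f0 35 b9 2b 49 a9
[2] 0x06->0x0f len=4 : 3f b9 93 ad
[3] 0x0b->0x11 len=6 : fd f0 35 b9 3f b9
[4] 0x0f->0x06 len=8 : 3f b9 fd f0 35 b9 3f b9
[5] 0x03->0x11 len=7 : b9 2b 49 3f b9 fd f0
query mem[0x04]=0x2b, mem[0x08]=0xfd, mem[0x12]=0x2b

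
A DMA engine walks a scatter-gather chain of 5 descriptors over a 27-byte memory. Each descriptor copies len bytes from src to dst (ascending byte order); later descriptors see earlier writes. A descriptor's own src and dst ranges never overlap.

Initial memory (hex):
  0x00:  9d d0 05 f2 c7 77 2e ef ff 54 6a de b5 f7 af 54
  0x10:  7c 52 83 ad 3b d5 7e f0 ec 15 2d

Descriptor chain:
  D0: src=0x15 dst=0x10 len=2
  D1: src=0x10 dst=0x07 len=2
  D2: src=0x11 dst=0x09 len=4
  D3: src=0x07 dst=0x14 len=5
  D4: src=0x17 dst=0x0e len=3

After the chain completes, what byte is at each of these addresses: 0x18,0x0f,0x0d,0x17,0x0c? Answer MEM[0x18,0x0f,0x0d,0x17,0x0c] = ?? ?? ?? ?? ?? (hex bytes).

#0 dst[0x10+2] := {0xd5,0x7e}
#1 dst[0x07+2] := {0xd5,0x7e}
#2 dst[0x09+4] := {0x7e,0x83,0xad,0x3b}
#3 dst[0x14+5] := {0xd5,0x7e,0x7e,0x83,0xad}
#4 dst[0x0e+3] := {0x83,0xad,0x15}
query mem[0x18]=0xad, mem[0x0f]=0xad, mem[0x0d]=0xf7, mem[0x17]=0x83, mem[0x0c]=0x3b

MEM[0x18,0x0f,0x0d,0x17,0x0c] = ad ad f7 83 3b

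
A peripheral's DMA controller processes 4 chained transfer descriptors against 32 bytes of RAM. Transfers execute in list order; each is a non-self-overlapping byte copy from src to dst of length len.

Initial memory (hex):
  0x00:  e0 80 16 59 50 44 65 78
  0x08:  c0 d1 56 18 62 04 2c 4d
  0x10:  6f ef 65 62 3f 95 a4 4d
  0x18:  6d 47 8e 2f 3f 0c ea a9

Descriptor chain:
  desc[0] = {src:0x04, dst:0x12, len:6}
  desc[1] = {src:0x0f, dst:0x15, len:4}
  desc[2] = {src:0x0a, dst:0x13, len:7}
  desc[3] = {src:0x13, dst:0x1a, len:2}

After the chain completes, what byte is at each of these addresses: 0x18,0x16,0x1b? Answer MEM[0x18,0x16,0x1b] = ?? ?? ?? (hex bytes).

MEM[0x18,0x16,0x1b] = 4d 04 18

D0: mem[0x12..0x17] <- [50 44 65 78 c0 d1]
D1: mem[0x15..0x18] <- [4d 6f ef 50]
D2: mem[0x13..0x19] <- [56 18 62 04 2c 4d 6f]
D3: mem[0x1a..0x1b] <- [56 18]
query mem[0x18]=0x4d, mem[0x16]=0x04, mem[0x1b]=0x18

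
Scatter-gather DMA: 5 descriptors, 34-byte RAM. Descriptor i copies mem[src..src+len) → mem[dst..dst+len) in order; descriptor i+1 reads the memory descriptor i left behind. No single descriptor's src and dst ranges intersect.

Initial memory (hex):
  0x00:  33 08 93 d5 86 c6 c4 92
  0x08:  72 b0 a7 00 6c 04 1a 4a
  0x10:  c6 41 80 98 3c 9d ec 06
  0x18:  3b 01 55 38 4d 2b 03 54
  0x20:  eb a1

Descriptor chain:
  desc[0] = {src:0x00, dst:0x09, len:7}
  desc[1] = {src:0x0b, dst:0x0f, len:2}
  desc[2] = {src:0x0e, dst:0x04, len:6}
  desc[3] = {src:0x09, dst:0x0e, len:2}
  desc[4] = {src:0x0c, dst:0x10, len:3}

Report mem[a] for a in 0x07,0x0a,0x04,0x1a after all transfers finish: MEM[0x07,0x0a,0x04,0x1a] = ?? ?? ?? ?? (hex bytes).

MEM[0x07,0x0a,0x04,0x1a] = 41 08 c6 55

#0 dst[0x09+7] := {0x33,0x08,0x93,0xd5,0x86,0xc6,0xc4}
#1 dst[0x0f+2] := {0x93,0xd5}
#2 dst[0x04+6] := {0xc6,0x93,0xd5,0x41,0x80,0x98}
#3 dst[0x0e+2] := {0x98,0x08}
#4 dst[0x10+3] := {0xd5,0x86,0x98}
query mem[0x07]=0x41, mem[0x0a]=0x08, mem[0x04]=0xc6, mem[0x1a]=0x55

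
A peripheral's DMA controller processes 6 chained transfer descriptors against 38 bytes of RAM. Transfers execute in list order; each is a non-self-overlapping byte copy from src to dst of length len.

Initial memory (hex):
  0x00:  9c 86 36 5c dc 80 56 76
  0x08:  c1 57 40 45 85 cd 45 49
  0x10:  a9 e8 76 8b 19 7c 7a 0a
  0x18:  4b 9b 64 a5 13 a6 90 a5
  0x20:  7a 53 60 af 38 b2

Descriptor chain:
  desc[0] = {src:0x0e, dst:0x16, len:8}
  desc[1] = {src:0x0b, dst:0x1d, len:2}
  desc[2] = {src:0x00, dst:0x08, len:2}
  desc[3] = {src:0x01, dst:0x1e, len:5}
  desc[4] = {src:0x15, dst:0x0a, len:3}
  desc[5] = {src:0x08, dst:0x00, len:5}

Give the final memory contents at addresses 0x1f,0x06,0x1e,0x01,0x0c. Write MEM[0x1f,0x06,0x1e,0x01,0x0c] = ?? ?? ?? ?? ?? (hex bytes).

  after D0: wrote 8B at 0x16 = 4549a9e8768b197c
  after D1: wrote 2B at 0x1d = 4585
  after D2: wrote 2B at 0x08 = 9c86
  after D3: wrote 5B at 0x1e = 86365cdc80
  after D4: wrote 3B at 0x0a = 7c4549
  after D5: wrote 5B at 0x00 = 9c867c4549
query mem[0x1f]=0x36, mem[0x06]=0x56, mem[0x1e]=0x86, mem[0x01]=0x86, mem[0x0c]=0x49

MEM[0x1f,0x06,0x1e,0x01,0x0c] = 36 56 86 86 49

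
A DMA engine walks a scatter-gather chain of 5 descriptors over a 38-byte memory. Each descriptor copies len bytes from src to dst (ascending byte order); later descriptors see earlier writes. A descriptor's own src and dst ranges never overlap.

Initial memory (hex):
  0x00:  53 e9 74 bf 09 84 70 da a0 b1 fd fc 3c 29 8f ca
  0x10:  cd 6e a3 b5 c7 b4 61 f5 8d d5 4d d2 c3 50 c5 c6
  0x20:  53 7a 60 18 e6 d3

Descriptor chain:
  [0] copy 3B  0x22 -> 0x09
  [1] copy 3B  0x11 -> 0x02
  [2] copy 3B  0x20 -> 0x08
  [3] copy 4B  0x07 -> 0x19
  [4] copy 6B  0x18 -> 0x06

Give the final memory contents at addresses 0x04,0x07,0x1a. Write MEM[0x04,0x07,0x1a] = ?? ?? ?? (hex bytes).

MEM[0x04,0x07,0x1a] = b5 da 53

D0: mem[0x09..0x0b] <- [60 18 e6]
D1: mem[0x02..0x04] <- [6e a3 b5]
D2: mem[0x08..0x0a] <- [53 7a 60]
D3: mem[0x19..0x1c] <- [da 53 7a 60]
D4: mem[0x06..0x0b] <- [8d da 53 7a 60 50]
query mem[0x04]=0xb5, mem[0x07]=0xda, mem[0x1a]=0x53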